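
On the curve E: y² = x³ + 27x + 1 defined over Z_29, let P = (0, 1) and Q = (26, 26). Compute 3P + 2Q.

First 3P:
Repeated addition: build up to 3P.
2P: tangent at (0, 1): λ = (3·0² + 27)/(2·1) ≡ 27/2. 2⁻¹ ≡ 15 (mod 29), so λ ≡ 27·15 ≡ 28.
  x = λ² - 0 - 0 = 784 - 0 ≡ 1; y = λ·(0 - 1) - 1 ≡ 0. → (1, 0)
3P: (1, 0) + (0, 1). λ = (1 - 0)/(0 - 1) ≡ 1/28 mod 29. 28⁻¹ ≡ 28 (mod 29) since 28·28 = 784 ≡ 1, so λ ≡ 28.
  x = λ² - 1 - 0 = 784 - 1 ≡ 0; y = λ·(1 - 0) - 0 ≡ 28. → (0, 28)
3P = (0, 28).
Next 2Q:
Repeated addition: build up to 2Q.
2Q: tangent at (26, 26): λ = (3·26² + 27)/(2·26) ≡ 25/23. 23⁻¹ ≡ 24 (mod 29), so λ ≡ 25·24 ≡ 20.
  x = λ² - 26 - 26 = 400 - 52 ≡ 0; y = λ·(26 - 0) - 26 ≡ 1. → (0, 1)
2Q = (0, 1).
Finally 3P + 2Q:
(0, 28) + (0, 1): same x and y₁ ≡ -y₂, so the sum is O.

O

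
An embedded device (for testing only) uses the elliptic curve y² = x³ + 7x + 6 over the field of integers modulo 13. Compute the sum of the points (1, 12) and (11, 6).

(1, 12) + (11, 6). λ = (6 - 12)/(11 - 1) ≡ 7/10 mod 13. 10⁻¹ ≡ 4 (mod 13), so λ ≡ 2.
  x = λ² - 1 - 11 = 4 - 12 ≡ 5; y = λ·(1 - 5) - 12 ≡ 6. → (5, 6)

(5, 6)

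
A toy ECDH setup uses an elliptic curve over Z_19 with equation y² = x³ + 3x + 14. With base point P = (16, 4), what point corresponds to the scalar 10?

(14, 8)

Repeated addition: build up to 10P.
2P: tangent at (16, 4): λ = (3·16² + 3)/(2·4) ≡ 11/8. 8⁻¹ ≡ 12 (mod 19), so λ ≡ 11·12 ≡ 18.
  x = λ² - 16 - 16 = 324 - 32 ≡ 7; y = λ·(16 - 7) - 4 ≡ 6. → (7, 6)
3P: (7, 6) + (16, 4). λ = (4 - 6)/(16 - 7) ≡ 17/9 mod 19. 9⁻¹ ≡ 17 (mod 19) since 9·17 = 153 ≡ 1, so λ ≡ 4.
  x = λ² - 7 - 16 = 16 - 23 ≡ 12; y = λ·(7 - 12) - 6 ≡ 12. → (12, 12)
4P: (12, 12) + (16, 4). λ = (4 - 12)/(16 - 12) ≡ 11/4 mod 19. 4⁻¹ ≡ 5 (mod 19) since 4·5 = 20 ≡ 1, so λ ≡ 17.
  x = λ² - 12 - 16 = 289 - 28 ≡ 14; y = λ·(12 - 14) - 12 ≡ 11. → (14, 11)
5P: (14, 11) + (16, 4). λ = (4 - 11)/(16 - 14) ≡ 12/2 mod 19. 2⁻¹ ≡ 10 (mod 19), so λ ≡ 6.
  x = λ² - 14 - 16 = 36 - 30 ≡ 6; y = λ·(14 - 6) - 11 ≡ 18. → (6, 18)
6P: (6, 18) + (16, 4). λ = (4 - 18)/(16 - 6) ≡ 5/10 mod 19. 10⁻¹ ≡ 2 (mod 19) since 10·2 = 20 ≡ 1, so λ ≡ 10.
  x = λ² - 6 - 16 = 100 - 22 ≡ 2; y = λ·(6 - 2) - 18 ≡ 3. → (2, 3)
7P: (2, 3) + (16, 4). λ = (4 - 3)/(16 - 2) ≡ 1/14 mod 19. 14⁻¹ ≡ 15 (mod 19) since 14·15 = 210 ≡ 1, so λ ≡ 15.
  x = λ² - 2 - 16 = 225 - 18 ≡ 17; y = λ·(2 - 17) - 3 ≡ 0. → (17, 0)
8P: (17, 0) + (16, 4). λ = (4 - 0)/(16 - 17) ≡ 4/18 mod 19. 18⁻¹ ≡ 18 (mod 19) since 18·18 = 324 ≡ 1, so λ ≡ 15.
  x = λ² - 17 - 16 = 225 - 33 ≡ 2; y = λ·(17 - 2) - 0 ≡ 16. → (2, 16)
9P: (2, 16) + (16, 4). λ = (4 - 16)/(16 - 2) ≡ 7/14 mod 19. 14⁻¹ ≡ 15 (mod 19), so λ ≡ 10.
  x = λ² - 2 - 16 = 100 - 18 ≡ 6; y = λ·(2 - 6) - 16 ≡ 1. → (6, 1)
10P: (6, 1) + (16, 4). λ = (4 - 1)/(16 - 6) ≡ 3/10 mod 19. 10⁻¹ ≡ 2 (mod 19), so λ ≡ 6.
  x = λ² - 6 - 16 = 36 - 22 ≡ 14; y = λ·(6 - 14) - 1 ≡ 8. → (14, 8)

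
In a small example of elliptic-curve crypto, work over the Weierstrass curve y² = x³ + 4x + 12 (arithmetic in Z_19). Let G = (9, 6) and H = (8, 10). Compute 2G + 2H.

First 2G:
Repeated addition: build up to 2G.
2G: tangent at (9, 6): λ = (3·9² + 4)/(2·6) ≡ 0/12. 12⁻¹ ≡ 8 (mod 19) since 12·8 = 96 ≡ 1, so λ ≡ 0·8 ≡ 0.
  x = λ² - 9 - 9 = 0 - 18 ≡ 1; y = λ·(9 - 1) - 6 ≡ 13. → (1, 13)
2G = (1, 13).
Next 2H:
Repeated addition: build up to 2H.
2H: tangent at (8, 10): λ = (3·8² + 4)/(2·10) ≡ 6/1. 1⁻¹ ≡ 1 (mod 19), so λ ≡ 6·1 ≡ 6.
  x = λ² - 8 - 8 = 36 - 16 ≡ 1; y = λ·(8 - 1) - 10 ≡ 13. → (1, 13)
2H = (1, 13).
Finally 2G + 2H:
tangent at (1, 13): λ = (3·1² + 4)/(2·13) ≡ 7/7. 7⁻¹ ≡ 11 (mod 19) since 7·11 = 77 ≡ 1, so λ ≡ 7·11 ≡ 1.
  x = λ² - 1 - 1 = 1 - 2 ≡ 18; y = λ·(1 - 18) - 13 ≡ 8. → (18, 8)

(18, 8)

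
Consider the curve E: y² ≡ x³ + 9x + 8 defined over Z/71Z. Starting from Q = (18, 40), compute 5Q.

(25, 5)

Double-and-add on 5 = (101)₂. Start with Q = (18, 40) for the leading 1-bit.
double: tangent at (18, 40): λ = (3·18² + 9)/(2·40) ≡ 58/9. 9⁻¹ ≡ 8 (mod 71), so λ ≡ 58·8 ≡ 38.
  x = λ² - 18 - 18 = 1444 - 36 ≡ 59; y = λ·(18 - 59) - 40 ≡ 35. → (59, 35)
double: tangent at (59, 35): λ = (3·59² + 9)/(2·35) ≡ 15/70. 70⁻¹ ≡ 70 (mod 71), so λ ≡ 15·70 ≡ 56.
  x = λ² - 59 - 59 = 3136 - 118 ≡ 36; y = λ·(59 - 36) - 35 ≡ 46. → (36, 46)
add Q: (36, 46) + (18, 40). λ = (40 - 46)/(18 - 36) ≡ 65/53 mod 71. 53⁻¹ ≡ 67 (mod 71), so λ ≡ 24.
  x = λ² - 36 - 18 = 576 - 54 ≡ 25; y = λ·(36 - 25) - 46 ≡ 5. → (25, 5)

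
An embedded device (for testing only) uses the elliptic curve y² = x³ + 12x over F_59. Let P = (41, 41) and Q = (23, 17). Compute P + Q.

(41, 41) + (23, 17). λ = (17 - 41)/(23 - 41) ≡ 35/41 mod 59. 41⁻¹ ≡ 36 (mod 59), so λ ≡ 21.
  x = λ² - 41 - 23 = 441 - 64 ≡ 23; y = λ·(41 - 23) - 41 ≡ 42. → (23, 42)

(23, 42)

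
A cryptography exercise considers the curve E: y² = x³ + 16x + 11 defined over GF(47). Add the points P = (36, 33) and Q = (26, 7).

(36, 33) + (26, 7). λ = (7 - 33)/(26 - 36) ≡ 21/37 mod 47. 37⁻¹ ≡ 14 (mod 47), so λ ≡ 12.
  x = λ² - 36 - 26 = 144 - 62 ≡ 35; y = λ·(36 - 35) - 33 ≡ 26. → (35, 26)

(35, 26)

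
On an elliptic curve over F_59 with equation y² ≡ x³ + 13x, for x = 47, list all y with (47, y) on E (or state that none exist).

x³ + 13x + 0 = 104434 ≡ 4 (mod 59).
Square roots of 4 mod 59: 2 and 57 (since 2² = 4 ≡ 4).

2, 57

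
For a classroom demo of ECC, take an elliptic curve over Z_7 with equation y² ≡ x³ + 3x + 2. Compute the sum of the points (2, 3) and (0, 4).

(2, 3) + (0, 4). λ = (4 - 3)/(0 - 2) ≡ 1/5 mod 7. 5⁻¹ ≡ 3 (mod 7) since 5·3 = 15 ≡ 1, so λ ≡ 3.
  x = λ² - 2 - 0 = 9 - 2 ≡ 0; y = λ·(2 - 0) - 3 ≡ 3. → (0, 3)

(0, 3)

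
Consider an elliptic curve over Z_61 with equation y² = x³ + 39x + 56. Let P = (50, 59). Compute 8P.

Repeated addition: build up to 8P.
2P: tangent at (50, 59): λ = (3·50² + 39)/(2·59) ≡ 36/57. 57⁻¹ ≡ 15 (mod 61), so λ ≡ 36·15 ≡ 52.
  x = λ² - 50 - 50 = 2704 - 100 ≡ 42; y = λ·(50 - 42) - 59 ≡ 52. → (42, 52)
3P: (42, 52) + (50, 59). λ = (59 - 52)/(50 - 42) ≡ 7/8 mod 61. 8⁻¹ ≡ 23 (mod 61), so λ ≡ 39.
  x = λ² - 42 - 50 = 1521 - 92 ≡ 26; y = λ·(42 - 26) - 52 ≡ 23. → (26, 23)
4P: (26, 23) + (50, 59). λ = (59 - 23)/(50 - 26) ≡ 36/24 mod 61. 24⁻¹ ≡ 28 (mod 61), so λ ≡ 32.
  x = λ² - 26 - 50 = 1024 - 76 ≡ 33; y = λ·(26 - 33) - 23 ≡ 58. → (33, 58)
5P: (33, 58) + (50, 59). λ = (59 - 58)/(50 - 33) ≡ 1/17 mod 61. 17⁻¹ ≡ 18 (mod 61), so λ ≡ 18.
  x = λ² - 33 - 50 = 324 - 83 ≡ 58; y = λ·(33 - 58) - 58 ≡ 41. → (58, 41)
6P: (58, 41) + (50, 59). λ = (59 - 41)/(50 - 58) ≡ 18/53 mod 61. 53⁻¹ ≡ 38 (mod 61) since 53·38 = 2014 ≡ 1, so λ ≡ 13.
  x = λ² - 58 - 50 = 169 - 108 ≡ 0; y = λ·(58 - 0) - 41 ≡ 42. → (0, 42)
7P: (0, 42) + (50, 59). λ = (59 - 42)/(50 - 0) ≡ 17/50 mod 61. 50⁻¹ ≡ 11 (mod 61) since 50·11 = 550 ≡ 1, so λ ≡ 4.
  x = λ² - 0 - 50 = 16 - 50 ≡ 27; y = λ·(0 - 27) - 42 ≡ 33. → (27, 33)
8P: (27, 33) + (50, 59). λ = (59 - 33)/(50 - 27) ≡ 26/23 mod 61. 23⁻¹ ≡ 8 (mod 61), so λ ≡ 25.
  x = λ² - 27 - 50 = 625 - 77 ≡ 60; y = λ·(27 - 60) - 33 ≡ 57. → (60, 57)

(60, 57)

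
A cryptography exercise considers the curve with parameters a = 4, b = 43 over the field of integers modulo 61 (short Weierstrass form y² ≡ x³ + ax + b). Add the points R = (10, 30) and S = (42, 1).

(10, 30) + (42, 1). λ = (1 - 30)/(42 - 10) ≡ 32/32 mod 61. 32⁻¹ ≡ 21 (mod 61), so λ ≡ 1.
  x = λ² - 10 - 42 = 1 - 52 ≡ 10; y = λ·(10 - 10) - 30 ≡ 31. → (10, 31)

(10, 31)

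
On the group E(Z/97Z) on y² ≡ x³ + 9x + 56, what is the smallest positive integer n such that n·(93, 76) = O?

2P: tangent at (93, 76): λ = (3·93² + 9)/(2·76) ≡ 57/55. 55⁻¹ ≡ 30 (mod 97) since 55·30 = 1650 ≡ 1, so λ ≡ 57·30 ≡ 61.
  x = λ² - 93 - 93 = 3721 - 186 ≡ 43; y = λ·(93 - 43) - 76 ≡ 64. → (43, 64)
3P: (43, 64) + (93, 76). λ = (76 - 64)/(93 - 43) ≡ 12/50 mod 97. 50⁻¹ ≡ 33 (mod 97), so λ ≡ 8.
  x = λ² - 43 - 93 = 64 - 136 ≡ 25; y = λ·(43 - 25) - 64 ≡ 80. → (25, 80)
4P: (25, 80) + (93, 76). λ = (76 - 80)/(93 - 25) ≡ 93/68 mod 97. 68⁻¹ ≡ 10 (mod 97) since 68·10 = 680 ≡ 1, so λ ≡ 57.
  x = λ² - 25 - 93 = 3249 - 118 ≡ 27; y = λ·(25 - 27) - 80 ≡ 0. → (27, 0)
5P: (27, 0) + (93, 76). λ = (76 - 0)/(93 - 27) ≡ 76/66 mod 97. 66⁻¹ ≡ 25 (mod 97) since 66·25 = 1650 ≡ 1, so λ ≡ 57.
  x = λ² - 27 - 93 = 3249 - 120 ≡ 25; y = λ·(27 - 25) - 0 ≡ 17. → (25, 17)
6P: (25, 17) + (93, 76). λ = (76 - 17)/(93 - 25) ≡ 59/68 mod 97. 68⁻¹ ≡ 10 (mod 97) since 68·10 = 680 ≡ 1, so λ ≡ 8.
  x = λ² - 25 - 93 = 64 - 118 ≡ 43; y = λ·(25 - 43) - 17 ≡ 33. → (43, 33)
7P: (43, 33) + (93, 76). λ = (76 - 33)/(93 - 43) ≡ 43/50 mod 97. 50⁻¹ ≡ 33 (mod 97), so λ ≡ 61.
  x = λ² - 43 - 93 = 3721 - 136 ≡ 93; y = λ·(43 - 93) - 33 ≡ 21. → (93, 21)
8P: (93, 21) + (93, 76): same x and y₁ ≡ -y₂, so the sum is O.
8P = O, so the order is 8.

8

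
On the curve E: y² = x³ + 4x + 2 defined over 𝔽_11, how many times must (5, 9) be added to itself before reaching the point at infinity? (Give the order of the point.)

6

2P: tangent at (5, 9): λ = (3·5² + 4)/(2·9) ≡ 2/7. 7⁻¹ ≡ 8 (mod 11), so λ ≡ 2·8 ≡ 5.
  x = λ² - 5 - 5 = 25 - 10 ≡ 4; y = λ·(5 - 4) - 9 ≡ 7. → (4, 7)
3P: (4, 7) + (5, 9). λ = (9 - 7)/(5 - 4) ≡ 2/1 mod 11. 1⁻¹ ≡ 1 (mod 11), so λ ≡ 2.
  x = λ² - 4 - 5 = 4 - 9 ≡ 6; y = λ·(4 - 6) - 7 ≡ 0. → (6, 0)
4P: (6, 0) + (5, 9). λ = (9 - 0)/(5 - 6) ≡ 9/10 mod 11. 10⁻¹ ≡ 10 (mod 11) since 10·10 = 100 ≡ 1, so λ ≡ 2.
  x = λ² - 6 - 5 = 4 - 11 ≡ 4; y = λ·(6 - 4) - 0 ≡ 4. → (4, 4)
5P: (4, 4) + (5, 9). λ = (9 - 4)/(5 - 4) ≡ 5/1 mod 11. 1⁻¹ ≡ 1 (mod 11), so λ ≡ 5.
  x = λ² - 4 - 5 = 25 - 9 ≡ 5; y = λ·(4 - 5) - 4 ≡ 2. → (5, 2)
6P: (5, 2) + (5, 9): same x and y₁ ≡ -y₂, so the sum is the point at infinity.
6P = the point at infinity, so the order is 6.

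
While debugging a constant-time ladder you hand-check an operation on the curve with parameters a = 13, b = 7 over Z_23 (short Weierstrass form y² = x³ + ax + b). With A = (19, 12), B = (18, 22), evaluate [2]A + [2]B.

First 2A:
Repeated addition: build up to 2A.
2A: tangent at (19, 12): λ = (3·19² + 13)/(2·12) ≡ 15/1. 1⁻¹ ≡ 1 (mod 23), so λ ≡ 15·1 ≡ 15.
  x = λ² - 19 - 19 = 225 - 38 ≡ 3; y = λ·(19 - 3) - 12 ≡ 21. → (3, 21)
2A = (3, 21).
Next 2B:
Repeated addition: build up to 2B.
2B: tangent at (18, 22): λ = (3·18² + 13)/(2·22) ≡ 19/21. 21⁻¹ ≡ 11 (mod 23), so λ ≡ 19·11 ≡ 2.
  x = λ² - 18 - 18 = 4 - 36 ≡ 14; y = λ·(18 - 14) - 22 ≡ 9. → (14, 9)
2B = (14, 9).
Finally 2A + 2B:
(3, 21) + (14, 9). λ = (9 - 21)/(14 - 3) ≡ 11/11 mod 23. 11⁻¹ ≡ 21 (mod 23) since 11·21 = 231 ≡ 1, so λ ≡ 1.
  x = λ² - 3 - 14 = 1 - 17 ≡ 7; y = λ·(3 - 7) - 21 ≡ 21. → (7, 21)

(7, 21)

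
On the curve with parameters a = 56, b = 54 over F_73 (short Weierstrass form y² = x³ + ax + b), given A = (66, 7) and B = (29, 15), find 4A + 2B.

(33, 5)

First 4A:
Repeated addition: build up to 4A.
2A: tangent at (66, 7): λ = (3·66² + 56)/(2·7) ≡ 57/14. 14⁻¹ ≡ 47 (mod 73), so λ ≡ 57·47 ≡ 51.
  x = λ² - 66 - 66 = 2601 - 132 ≡ 60; y = λ·(66 - 60) - 7 ≡ 7. → (60, 7)
3A: (60, 7) + (66, 7). λ = (7 - 7)/(66 - 60) ≡ 0/6 mod 73. 6⁻¹ ≡ 61 (mod 73), so λ ≡ 0.
  x = λ² - 60 - 66 = 0 - 126 ≡ 20; y = λ·(60 - 20) - 7 ≡ 66. → (20, 66)
4A: (20, 66) + (66, 7). λ = (7 - 66)/(66 - 20) ≡ 14/46 mod 73. 46⁻¹ ≡ 27 (mod 73), so λ ≡ 13.
  x = λ² - 20 - 66 = 169 - 86 ≡ 10; y = λ·(20 - 10) - 66 ≡ 64. → (10, 64)
4A = (10, 64).
Next 2B:
Repeated addition: build up to 2B.
2B: tangent at (29, 15): λ = (3·29² + 56)/(2·15) ≡ 24/30. 30⁻¹ ≡ 56 (mod 73) since 30·56 = 1680 ≡ 1, so λ ≡ 24·56 ≡ 30.
  x = λ² - 29 - 29 = 900 - 58 ≡ 39; y = λ·(29 - 39) - 15 ≡ 50. → (39, 50)
2B = (39, 50).
Finally 4A + 2B:
(10, 64) + (39, 50). λ = (50 - 64)/(39 - 10) ≡ 59/29 mod 73. 29⁻¹ ≡ 68 (mod 73), so λ ≡ 70.
  x = λ² - 10 - 39 = 4900 - 49 ≡ 33; y = λ·(10 - 33) - 64 ≡ 5. → (33, 5)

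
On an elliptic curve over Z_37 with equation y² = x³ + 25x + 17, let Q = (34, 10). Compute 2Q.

(32, 10)

tangent at (34, 10): λ = (3·34² + 25)/(2·10) ≡ 15/20. 20⁻¹ ≡ 13 (mod 37) since 20·13 = 260 ≡ 1, so λ ≡ 15·13 ≡ 10.
  x = λ² - 34 - 34 = 100 - 68 ≡ 32; y = λ·(34 - 32) - 10 ≡ 10. → (32, 10)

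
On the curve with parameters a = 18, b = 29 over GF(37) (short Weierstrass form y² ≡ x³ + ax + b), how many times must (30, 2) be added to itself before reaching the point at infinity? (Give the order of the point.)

2P: tangent at (30, 2): λ = (3·30² + 18)/(2·2) ≡ 17/4. 4⁻¹ ≡ 28 (mod 37), so λ ≡ 17·28 ≡ 32.
  x = λ² - 30 - 30 = 1024 - 60 ≡ 2; y = λ·(30 - 2) - 2 ≡ 6. → (2, 6)
3P: (2, 6) + (30, 2). λ = (2 - 6)/(30 - 2) ≡ 33/28 mod 37. 28⁻¹ ≡ 4 (mod 37), so λ ≡ 21.
  x = λ² - 2 - 30 = 441 - 32 ≡ 2; y = λ·(2 - 2) - 6 ≡ 31. → (2, 31)
4P: (2, 31) + (30, 2). λ = (2 - 31)/(30 - 2) ≡ 8/28 mod 37. 28⁻¹ ≡ 4 (mod 37), so λ ≡ 32.
  x = λ² - 2 - 30 = 1024 - 32 ≡ 30; y = λ·(2 - 30) - 31 ≡ 35. → (30, 35)
5P: (30, 35) + (30, 2): same x and y₁ ≡ -y₂, so the sum is the point at infinity.
5P = the point at infinity, so the order is 5.

5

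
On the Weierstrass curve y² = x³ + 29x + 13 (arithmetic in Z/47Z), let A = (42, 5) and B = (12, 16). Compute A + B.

(42, 5) + (12, 16). λ = (16 - 5)/(12 - 42) ≡ 11/17 mod 47. 17⁻¹ ≡ 36 (mod 47), so λ ≡ 20.
  x = λ² - 42 - 12 = 400 - 54 ≡ 17; y = λ·(42 - 17) - 5 ≡ 25. → (17, 25)

(17, 25)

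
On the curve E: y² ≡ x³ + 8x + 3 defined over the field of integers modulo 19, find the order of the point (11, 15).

2P: tangent at (11, 15): λ = (3·11² + 8)/(2·15) ≡ 10/11. 11⁻¹ ≡ 7 (mod 19), so λ ≡ 10·7 ≡ 13.
  x = λ² - 11 - 11 = 169 - 22 ≡ 14; y = λ·(11 - 14) - 15 ≡ 3. → (14, 3)
3P: (14, 3) + (11, 15). λ = (15 - 3)/(11 - 14) ≡ 12/16 mod 19. 16⁻¹ ≡ 6 (mod 19), so λ ≡ 15.
  x = λ² - 14 - 11 = 225 - 25 ≡ 10; y = λ·(14 - 10) - 3 ≡ 0. → (10, 0)
4P: (10, 0) + (11, 15). λ = (15 - 0)/(11 - 10) ≡ 15/1 mod 19. 1⁻¹ ≡ 1 (mod 19) since 1·1 = 1 ≡ 1, so λ ≡ 15.
  x = λ² - 10 - 11 = 225 - 21 ≡ 14; y = λ·(10 - 14) - 0 ≡ 16. → (14, 16)
5P: (14, 16) + (11, 15). λ = (15 - 16)/(11 - 14) ≡ 18/16 mod 19. 16⁻¹ ≡ 6 (mod 19), so λ ≡ 13.
  x = λ² - 14 - 11 = 169 - 25 ≡ 11; y = λ·(14 - 11) - 16 ≡ 4. → (11, 4)
6P: (11, 4) + (11, 15): same x and y₁ ≡ -y₂, so the sum is 𝒪.
6P = 𝒪, so the order is 6.

6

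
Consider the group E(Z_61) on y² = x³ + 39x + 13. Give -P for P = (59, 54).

(59, 7)

-(59, 54) = (59, -54 mod 61) = (59, 7).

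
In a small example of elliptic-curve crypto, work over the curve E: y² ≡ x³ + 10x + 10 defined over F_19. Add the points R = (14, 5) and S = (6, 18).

(14, 5) + (6, 18). λ = (18 - 5)/(6 - 14) ≡ 13/11 mod 19. 11⁻¹ ≡ 7 (mod 19) since 11·7 = 77 ≡ 1, so λ ≡ 15.
  x = λ² - 14 - 6 = 225 - 20 ≡ 15; y = λ·(14 - 15) - 5 ≡ 18. → (15, 18)

(15, 18)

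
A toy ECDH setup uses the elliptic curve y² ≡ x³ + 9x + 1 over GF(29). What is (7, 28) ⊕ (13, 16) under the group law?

(7, 28) + (13, 16). λ = (16 - 28)/(13 - 7) ≡ 17/6 mod 29. 6⁻¹ ≡ 5 (mod 29) since 6·5 = 30 ≡ 1, so λ ≡ 27.
  x = λ² - 7 - 13 = 729 - 20 ≡ 13; y = λ·(7 - 13) - 28 ≡ 13. → (13, 13)

(13, 13)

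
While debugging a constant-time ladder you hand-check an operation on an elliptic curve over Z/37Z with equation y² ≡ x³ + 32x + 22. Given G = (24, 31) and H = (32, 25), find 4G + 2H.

(7, 16)

First 4G:
Repeated addition: build up to 4G.
2G: tangent at (24, 31): λ = (3·24² + 32)/(2·31) ≡ 21/25. 25⁻¹ ≡ 3 (mod 37), so λ ≡ 21·3 ≡ 26.
  x = λ² - 24 - 24 = 676 - 48 ≡ 36; y = λ·(24 - 36) - 31 ≡ 27. → (36, 27)
3G: (36, 27) + (24, 31). λ = (31 - 27)/(24 - 36) ≡ 4/25 mod 37. 25⁻¹ ≡ 3 (mod 37), so λ ≡ 12.
  x = λ² - 36 - 24 = 144 - 60 ≡ 10; y = λ·(36 - 10) - 27 ≡ 26. → (10, 26)
4G: (10, 26) + (24, 31). λ = (31 - 26)/(24 - 10) ≡ 5/14 mod 37. 14⁻¹ ≡ 8 (mod 37) since 14·8 = 112 ≡ 1, so λ ≡ 3.
  x = λ² - 10 - 24 = 9 - 34 ≡ 12; y = λ·(10 - 12) - 26 ≡ 5. → (12, 5)
4G = (12, 5).
Next 2H:
Repeated addition: build up to 2H.
2H: tangent at (32, 25): λ = (3·32² + 32)/(2·25) ≡ 33/13. 13⁻¹ ≡ 20 (mod 37), so λ ≡ 33·20 ≡ 31.
  x = λ² - 32 - 32 = 961 - 64 ≡ 9; y = λ·(32 - 9) - 25 ≡ 22. → (9, 22)
2H = (9, 22).
Finally 4G + 2H:
(12, 5) + (9, 22). λ = (22 - 5)/(9 - 12) ≡ 17/34 mod 37. 34⁻¹ ≡ 12 (mod 37) since 34·12 = 408 ≡ 1, so λ ≡ 19.
  x = λ² - 12 - 9 = 361 - 21 ≡ 7; y = λ·(12 - 7) - 5 ≡ 16. → (7, 16)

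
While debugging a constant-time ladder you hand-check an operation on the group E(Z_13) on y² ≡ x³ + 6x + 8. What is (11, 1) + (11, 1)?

(7, 9)

tangent at (11, 1): λ = (3·11² + 6)/(2·1) ≡ 5/2. 2⁻¹ ≡ 7 (mod 13) since 2·7 = 14 ≡ 1, so λ ≡ 5·7 ≡ 9.
  x = λ² - 11 - 11 = 81 - 22 ≡ 7; y = λ·(11 - 7) - 1 ≡ 9. → (7, 9)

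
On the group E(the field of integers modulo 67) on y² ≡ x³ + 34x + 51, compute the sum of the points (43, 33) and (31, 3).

(16, 1)

(43, 33) + (31, 3). λ = (3 - 33)/(31 - 43) ≡ 37/55 mod 67. 55⁻¹ ≡ 39 (mod 67), so λ ≡ 36.
  x = λ² - 43 - 31 = 1296 - 74 ≡ 16; y = λ·(43 - 16) - 33 ≡ 1. → (16, 1)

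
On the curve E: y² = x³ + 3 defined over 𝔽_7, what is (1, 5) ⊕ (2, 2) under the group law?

(6, 3)

(1, 5) + (2, 2). λ = (2 - 5)/(2 - 1) ≡ 4/1 mod 7. 1⁻¹ ≡ 1 (mod 7), so λ ≡ 4.
  x = λ² - 1 - 2 = 16 - 3 ≡ 6; y = λ·(1 - 6) - 5 ≡ 3. → (6, 3)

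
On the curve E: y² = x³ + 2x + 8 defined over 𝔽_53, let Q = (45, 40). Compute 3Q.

Repeated addition: build up to 3Q.
2Q: tangent at (45, 40): λ = (3·45² + 2)/(2·40) ≡ 35/27. 27⁻¹ ≡ 2 (mod 53) since 27·2 = 54 ≡ 1, so λ ≡ 35·2 ≡ 17.
  x = λ² - 45 - 45 = 289 - 90 ≡ 40; y = λ·(45 - 40) - 40 ≡ 45. → (40, 45)
3Q: (40, 45) + (45, 40). λ = (40 - 45)/(45 - 40) ≡ 48/5 mod 53. 5⁻¹ ≡ 32 (mod 53) since 5·32 = 160 ≡ 1, so λ ≡ 52.
  x = λ² - 40 - 45 = 2704 - 85 ≡ 22; y = λ·(40 - 22) - 45 ≡ 43. → (22, 43)

(22, 43)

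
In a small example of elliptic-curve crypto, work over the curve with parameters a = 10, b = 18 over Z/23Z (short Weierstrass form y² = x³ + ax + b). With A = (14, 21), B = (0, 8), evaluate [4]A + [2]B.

First 4A:
Double-and-add on 4 = (100)₂. Start with A = (14, 21) for the leading 1-bit.
double: tangent at (14, 21): λ = (3·14² + 10)/(2·21) ≡ 0/19. 19⁻¹ ≡ 17 (mod 23), so λ ≡ 0·17 ≡ 0.
  x = λ² - 14 - 14 = 0 - 28 ≡ 18; y = λ·(14 - 18) - 21 ≡ 2. → (18, 2)
double: tangent at (18, 2): λ = (3·18² + 10)/(2·2) ≡ 16/4. 4⁻¹ ≡ 6 (mod 23) since 4·6 = 24 ≡ 1, so λ ≡ 16·6 ≡ 4.
  x = λ² - 18 - 18 = 16 - 36 ≡ 3; y = λ·(18 - 3) - 2 ≡ 12. → (3, 12)
4A = (3, 12).
Next 2B:
Repeated addition: build up to 2B.
2B: tangent at (0, 8): λ = (3·0² + 10)/(2·8) ≡ 10/16. 16⁻¹ ≡ 13 (mod 23) since 16·13 = 208 ≡ 1, so λ ≡ 10·13 ≡ 15.
  x = λ² - 0 - 0 = 225 - 0 ≡ 18; y = λ·(0 - 18) - 8 ≡ 21. → (18, 21)
2B = (18, 21).
Finally 4A + 2B:
(3, 12) + (18, 21). λ = (21 - 12)/(18 - 3) ≡ 9/15 mod 23. 15⁻¹ ≡ 20 (mod 23), so λ ≡ 19.
  x = λ² - 3 - 18 = 361 - 21 ≡ 18; y = λ·(3 - 18) - 12 ≡ 2. → (18, 2)

(18, 2)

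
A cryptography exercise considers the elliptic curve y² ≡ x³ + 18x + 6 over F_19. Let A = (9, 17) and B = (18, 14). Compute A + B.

(9, 2)

(9, 17) + (18, 14). λ = (14 - 17)/(18 - 9) ≡ 16/9 mod 19. 9⁻¹ ≡ 17 (mod 19), so λ ≡ 6.
  x = λ² - 9 - 18 = 36 - 27 ≡ 9; y = λ·(9 - 9) - 17 ≡ 2. → (9, 2)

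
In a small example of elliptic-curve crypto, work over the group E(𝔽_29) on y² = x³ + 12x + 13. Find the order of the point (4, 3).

12

2P: tangent at (4, 3): λ = (3·4² + 12)/(2·3) ≡ 2/6. 6⁻¹ ≡ 5 (mod 29) since 6·5 = 30 ≡ 1, so λ ≡ 2·5 ≡ 10.
  x = λ² - 4 - 4 = 100 - 8 ≡ 5; y = λ·(4 - 5) - 3 ≡ 16. → (5, 16)
3P: (5, 16) + (4, 3). λ = (3 - 16)/(4 - 5) ≡ 16/28 mod 29. 28⁻¹ ≡ 28 (mod 29), so λ ≡ 13.
  x = λ² - 5 - 4 = 169 - 9 ≡ 15; y = λ·(5 - 15) - 16 ≡ 28. → (15, 28)
4P: (15, 28) + (4, 3). λ = (3 - 28)/(4 - 15) ≡ 4/18 mod 29. 18⁻¹ ≡ 21 (mod 29), so λ ≡ 26.
  x = λ² - 15 - 4 = 676 - 19 ≡ 19; y = λ·(15 - 19) - 28 ≡ 13. → (19, 13)
5P: (19, 13) + (4, 3). λ = (3 - 13)/(4 - 19) ≡ 19/14 mod 29. 14⁻¹ ≡ 27 (mod 29), so λ ≡ 20.
  x = λ² - 19 - 4 = 400 - 23 ≡ 0; y = λ·(19 - 0) - 13 ≡ 19. → (0, 19)
6P: (0, 19) + (4, 3). λ = (3 - 19)/(4 - 0) ≡ 13/4 mod 29. 4⁻¹ ≡ 22 (mod 29) since 4·22 = 88 ≡ 1, so λ ≡ 25.
  x = λ² - 0 - 4 = 625 - 4 ≡ 12; y = λ·(0 - 12) - 19 ≡ 0. → (12, 0)
7P: (12, 0) + (4, 3). λ = (3 - 0)/(4 - 12) ≡ 3/21 mod 29. 21⁻¹ ≡ 18 (mod 29), so λ ≡ 25.
  x = λ² - 12 - 4 = 625 - 16 ≡ 0; y = λ·(12 - 0) - 0 ≡ 10. → (0, 10)
8P: (0, 10) + (4, 3). λ = (3 - 10)/(4 - 0) ≡ 22/4 mod 29. 4⁻¹ ≡ 22 (mod 29), so λ ≡ 20.
  x = λ² - 0 - 4 = 400 - 4 ≡ 19; y = λ·(0 - 19) - 10 ≡ 16. → (19, 16)
9P: (19, 16) + (4, 3). λ = (3 - 16)/(4 - 19) ≡ 16/14 mod 29. 14⁻¹ ≡ 27 (mod 29), so λ ≡ 26.
  x = λ² - 19 - 4 = 676 - 23 ≡ 15; y = λ·(19 - 15) - 16 ≡ 1. → (15, 1)
10P: (15, 1) + (4, 3). λ = (3 - 1)/(4 - 15) ≡ 2/18 mod 29. 18⁻¹ ≡ 21 (mod 29), so λ ≡ 13.
  x = λ² - 15 - 4 = 169 - 19 ≡ 5; y = λ·(15 - 5) - 1 ≡ 13. → (5, 13)
11P: (5, 13) + (4, 3). λ = (3 - 13)/(4 - 5) ≡ 19/28 mod 29. 28⁻¹ ≡ 28 (mod 29) since 28·28 = 784 ≡ 1, so λ ≡ 10.
  x = λ² - 5 - 4 = 100 - 9 ≡ 4; y = λ·(5 - 4) - 13 ≡ 26. → (4, 26)
12P: (4, 26) + (4, 3): same x and y₁ ≡ -y₂, so the sum is O.
12P = O, so the order is 12.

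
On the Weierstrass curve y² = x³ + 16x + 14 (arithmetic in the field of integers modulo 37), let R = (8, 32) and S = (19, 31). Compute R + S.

(8, 32) + (19, 31). λ = (31 - 32)/(19 - 8) ≡ 36/11 mod 37. 11⁻¹ ≡ 27 (mod 37) since 11·27 = 297 ≡ 1, so λ ≡ 10.
  x = λ² - 8 - 19 = 100 - 27 ≡ 36; y = λ·(8 - 36) - 32 ≡ 21. → (36, 21)

(36, 21)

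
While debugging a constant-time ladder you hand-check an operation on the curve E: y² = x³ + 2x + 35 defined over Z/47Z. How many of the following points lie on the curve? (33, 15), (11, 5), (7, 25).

(33, 15): 15² ≡ 37, rhs ≡ 36 → off.
(11, 5): 5² ≡ 25, rhs ≡ 25 → on.
(7, 25): 25² ≡ 14, rhs ≡ 16 → off.

1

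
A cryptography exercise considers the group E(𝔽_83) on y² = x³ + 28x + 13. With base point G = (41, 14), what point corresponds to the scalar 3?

Repeated addition: build up to 3G.
2G: tangent at (41, 14): λ = (3·41² + 28)/(2·14) ≡ 8/28. 28⁻¹ ≡ 3 (mod 83), so λ ≡ 8·3 ≡ 24.
  x = λ² - 41 - 41 = 576 - 82 ≡ 79; y = λ·(41 - 79) - 14 ≡ 70. → (79, 70)
3G: (79, 70) + (41, 14). λ = (14 - 70)/(41 - 79) ≡ 27/45 mod 83. 45⁻¹ ≡ 24 (mod 83), so λ ≡ 67.
  x = λ² - 79 - 41 = 4489 - 120 ≡ 53; y = λ·(79 - 53) - 70 ≡ 12. → (53, 12)

(53, 12)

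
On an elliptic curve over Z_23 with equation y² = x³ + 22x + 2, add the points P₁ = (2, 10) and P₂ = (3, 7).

(2, 10) + (3, 7). λ = (7 - 10)/(3 - 2) ≡ 20/1 mod 23. 1⁻¹ ≡ 1 (mod 23) since 1·1 = 1 ≡ 1, so λ ≡ 20.
  x = λ² - 2 - 3 = 400 - 5 ≡ 4; y = λ·(2 - 4) - 10 ≡ 19. → (4, 19)

(4, 19)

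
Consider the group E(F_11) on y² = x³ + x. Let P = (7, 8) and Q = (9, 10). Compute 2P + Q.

O

First 2P:
Repeated addition: build up to 2P.
2P: tangent at (7, 8): λ = (3·7² + 1)/(2·8) ≡ 5/5. 5⁻¹ ≡ 9 (mod 11), so λ ≡ 5·9 ≡ 1.
  x = λ² - 7 - 7 = 1 - 14 ≡ 9; y = λ·(7 - 9) - 8 ≡ 1. → (9, 1)
2P = (9, 1).
Finally 2P + Q:
(9, 1) + (9, 10): same x and y₁ ≡ -y₂, so the sum is O.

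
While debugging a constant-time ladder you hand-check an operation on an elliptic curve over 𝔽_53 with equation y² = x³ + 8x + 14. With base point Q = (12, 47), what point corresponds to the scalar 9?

O

Double-and-add on 9 = (1001)₂. Start with Q = (12, 47) for the leading 1-bit.
double: tangent at (12, 47): λ = (3·12² + 8)/(2·47) ≡ 16/41. 41⁻¹ ≡ 22 (mod 53), so λ ≡ 16·22 ≡ 34.
  x = λ² - 12 - 12 = 1156 - 24 ≡ 19; y = λ·(12 - 19) - 47 ≡ 33. → (19, 33)
double: tangent at (19, 33): λ = (3·19² + 8)/(2·33) ≡ 31/13. 13⁻¹ ≡ 49 (mod 53), so λ ≡ 31·49 ≡ 35.
  x = λ² - 19 - 19 = 1225 - 38 ≡ 21; y = λ·(19 - 21) - 33 ≡ 3. → (21, 3)
double: tangent at (21, 3): λ = (3·21² + 8)/(2·3) ≡ 6/6. 6⁻¹ ≡ 9 (mod 53) since 6·9 = 54 ≡ 1, so λ ≡ 6·9 ≡ 1.
  x = λ² - 21 - 21 = 1 - 42 ≡ 12; y = λ·(21 - 12) - 3 ≡ 6. → (12, 6)
add Q: (12, 6) + (12, 47): same x and y₁ ≡ -y₂, so the sum is the point at infinity.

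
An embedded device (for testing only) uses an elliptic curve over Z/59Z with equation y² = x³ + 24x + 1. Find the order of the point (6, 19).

2P: tangent at (6, 19): λ = (3·6² + 24)/(2·19) ≡ 14/38. 38⁻¹ ≡ 14 (mod 59) since 38·14 = 532 ≡ 1, so λ ≡ 14·14 ≡ 19.
  x = λ² - 6 - 6 = 361 - 12 ≡ 54; y = λ·(6 - 54) - 19 ≡ 13. → (54, 13)
3P: (54, 13) + (6, 19). λ = (19 - 13)/(6 - 54) ≡ 6/11 mod 59. 11⁻¹ ≡ 43 (mod 59), so λ ≡ 22.
  x = λ² - 54 - 6 = 484 - 60 ≡ 11; y = λ·(54 - 11) - 13 ≡ 48. → (11, 48)
4P: (11, 48) + (6, 19). λ = (19 - 48)/(6 - 11) ≡ 30/54 mod 59. 54⁻¹ ≡ 47 (mod 59) since 54·47 = 2538 ≡ 1, so λ ≡ 53.
  x = λ² - 11 - 6 = 2809 - 17 ≡ 19; y = λ·(11 - 19) - 48 ≡ 0. → (19, 0)
5P: (19, 0) + (6, 19). λ = (19 - 0)/(6 - 19) ≡ 19/46 mod 59. 46⁻¹ ≡ 9 (mod 59) since 46·9 = 414 ≡ 1, so λ ≡ 53.
  x = λ² - 19 - 6 = 2809 - 25 ≡ 11; y = λ·(19 - 11) - 0 ≡ 11. → (11, 11)
6P: (11, 11) + (6, 19). λ = (19 - 11)/(6 - 11) ≡ 8/54 mod 59. 54⁻¹ ≡ 47 (mod 59) since 54·47 = 2538 ≡ 1, so λ ≡ 22.
  x = λ² - 11 - 6 = 484 - 17 ≡ 54; y = λ·(11 - 54) - 11 ≡ 46. → (54, 46)
7P: (54, 46) + (6, 19). λ = (19 - 46)/(6 - 54) ≡ 32/11 mod 59. 11⁻¹ ≡ 43 (mod 59), so λ ≡ 19.
  x = λ² - 54 - 6 = 361 - 60 ≡ 6; y = λ·(54 - 6) - 46 ≡ 40. → (6, 40)
8P: (6, 40) + (6, 19): same x and y₁ ≡ -y₂, so the sum is the point at infinity.
8P = the point at infinity, so the order is 8.

8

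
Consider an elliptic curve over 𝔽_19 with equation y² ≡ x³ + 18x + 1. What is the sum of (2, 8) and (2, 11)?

O

The two points share x = 2 and their y-coordinates satisfy 8 + 11 ≡ 0 (mod 19), so they are inverses. Their sum is O.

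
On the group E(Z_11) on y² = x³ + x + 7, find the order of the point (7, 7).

2P: tangent at (7, 7): λ = (3·7² + 1)/(2·7) ≡ 5/3. 3⁻¹ ≡ 4 (mod 11), so λ ≡ 5·4 ≡ 9.
  x = λ² - 7 - 7 = 81 - 14 ≡ 1; y = λ·(7 - 1) - 7 ≡ 3. → (1, 3)
3P: (1, 3) + (7, 7). λ = (7 - 3)/(7 - 1) ≡ 4/6 mod 11. 6⁻¹ ≡ 2 (mod 11), so λ ≡ 8.
  x = λ² - 1 - 7 = 64 - 8 ≡ 1; y = λ·(1 - 1) - 3 ≡ 8. → (1, 8)
4P: (1, 8) + (7, 7). λ = (7 - 8)/(7 - 1) ≡ 10/6 mod 11. 6⁻¹ ≡ 2 (mod 11), so λ ≡ 9.
  x = λ² - 1 - 7 = 81 - 8 ≡ 7; y = λ·(1 - 7) - 8 ≡ 4. → (7, 4)
5P: (7, 4) + (7, 7): same x and y₁ ≡ -y₂, so the sum is O.
5P = O, so the order is 5.

5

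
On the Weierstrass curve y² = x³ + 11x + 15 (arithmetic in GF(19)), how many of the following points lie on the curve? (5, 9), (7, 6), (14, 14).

3

(5, 9): 9² ≡ 5, rhs ≡ 5 → on.
(7, 6): 6² ≡ 17, rhs ≡ 17 → on.
(14, 14): 14² ≡ 6, rhs ≡ 6 → on.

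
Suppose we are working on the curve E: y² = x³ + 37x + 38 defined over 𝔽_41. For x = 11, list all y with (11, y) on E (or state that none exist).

x³ + 37x + 38 = 1776 ≡ 13 (mod 41).
13 is a non-residue mod 41; no y exists.

none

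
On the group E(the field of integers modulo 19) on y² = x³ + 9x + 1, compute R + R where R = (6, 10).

(16, 17)

tangent at (6, 10): λ = (3·6² + 9)/(2·10) ≡ 3/1. 1⁻¹ ≡ 1 (mod 19), so λ ≡ 3·1 ≡ 3.
  x = λ² - 6 - 6 = 9 - 12 ≡ 16; y = λ·(6 - 16) - 10 ≡ 17. → (16, 17)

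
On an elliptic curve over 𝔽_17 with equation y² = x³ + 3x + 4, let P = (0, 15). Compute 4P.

Repeated addition: build up to 4P.
2P: tangent at (0, 15): λ = (3·0² + 3)/(2·15) ≡ 3/13. 13⁻¹ ≡ 4 (mod 17) since 13·4 = 52 ≡ 1, so λ ≡ 3·4 ≡ 12.
  x = λ² - 0 - 0 = 144 - 0 ≡ 8; y = λ·(0 - 8) - 15 ≡ 8. → (8, 8)
3P: (8, 8) + (0, 15). λ = (15 - 8)/(0 - 8) ≡ 7/9 mod 17. 9⁻¹ ≡ 2 (mod 17), so λ ≡ 14.
  x = λ² - 8 - 0 = 196 - 8 ≡ 1; y = λ·(8 - 1) - 8 ≡ 5. → (1, 5)
4P: (1, 5) + (0, 15). λ = (15 - 5)/(0 - 1) ≡ 10/16 mod 17. 16⁻¹ ≡ 16 (mod 17), so λ ≡ 7.
  x = λ² - 1 - 0 = 49 - 1 ≡ 14; y = λ·(1 - 14) - 5 ≡ 6. → (14, 6)

(14, 6)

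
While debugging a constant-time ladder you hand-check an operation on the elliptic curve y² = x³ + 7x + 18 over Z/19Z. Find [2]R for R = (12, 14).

tangent at (12, 14): λ = (3·12² + 7)/(2·14) ≡ 2/9. 9⁻¹ ≡ 17 (mod 19), so λ ≡ 2·17 ≡ 15.
  x = λ² - 12 - 12 = 225 - 24 ≡ 11; y = λ·(12 - 11) - 14 ≡ 1. → (11, 1)

(11, 1)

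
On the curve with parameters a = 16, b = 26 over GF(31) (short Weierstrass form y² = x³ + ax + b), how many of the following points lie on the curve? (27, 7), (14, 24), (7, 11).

(27, 7): 7² ≡ 18, rhs ≡ 22 → off.
(14, 24): 24² ≡ 18, rhs ≡ 18 → on.
(7, 11): 11² ≡ 28, rhs ≡ 16 → off.

1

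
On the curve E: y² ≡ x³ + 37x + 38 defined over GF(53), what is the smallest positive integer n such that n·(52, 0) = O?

2P: (52, 0) + (52, 0): same x and y₁ ≡ -y₂, so the sum is O.
2P = O, so the order is 2.

2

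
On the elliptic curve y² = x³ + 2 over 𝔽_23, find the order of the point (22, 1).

2P: tangent at (22, 1): λ = (3·22² + 0)/(2·1) ≡ 3/2. 2⁻¹ ≡ 12 (mod 23), so λ ≡ 3·12 ≡ 13.
  x = λ² - 22 - 22 = 169 - 44 ≡ 10; y = λ·(22 - 10) - 1 ≡ 17. → (10, 17)
3P: (10, 17) + (22, 1). λ = (1 - 17)/(22 - 10) ≡ 7/12 mod 23. 12⁻¹ ≡ 2 (mod 23), so λ ≡ 14.
  x = λ² - 10 - 22 = 196 - 32 ≡ 3; y = λ·(10 - 3) - 17 ≡ 12. → (3, 12)
4P: (3, 12) + (22, 1). λ = (1 - 12)/(22 - 3) ≡ 12/19 mod 23. 19⁻¹ ≡ 17 (mod 23), so λ ≡ 20.
  x = λ² - 3 - 22 = 400 - 25 ≡ 7; y = λ·(3 - 7) - 12 ≡ 0. → (7, 0)
5P: (7, 0) + (22, 1). λ = (1 - 0)/(22 - 7) ≡ 1/15 mod 23. 15⁻¹ ≡ 20 (mod 23), so λ ≡ 20.
  x = λ² - 7 - 22 = 400 - 29 ≡ 3; y = λ·(7 - 3) - 0 ≡ 11. → (3, 11)
6P: (3, 11) + (22, 1). λ = (1 - 11)/(22 - 3) ≡ 13/19 mod 23. 19⁻¹ ≡ 17 (mod 23) since 19·17 = 323 ≡ 1, so λ ≡ 14.
  x = λ² - 3 - 22 = 196 - 25 ≡ 10; y = λ·(3 - 10) - 11 ≡ 6. → (10, 6)
7P: (10, 6) + (22, 1). λ = (1 - 6)/(22 - 10) ≡ 18/12 mod 23. 12⁻¹ ≡ 2 (mod 23), so λ ≡ 13.
  x = λ² - 10 - 22 = 169 - 32 ≡ 22; y = λ·(10 - 22) - 6 ≡ 22. → (22, 22)
8P: (22, 22) + (22, 1): same x and y₁ ≡ -y₂, so the sum is O.
8P = O, so the order is 8.

8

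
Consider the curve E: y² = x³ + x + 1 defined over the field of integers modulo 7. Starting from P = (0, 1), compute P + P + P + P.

(0, 6)

Double-and-add on 4 = (100)₂. Start with P = (0, 1) for the leading 1-bit.
double: tangent at (0, 1): λ = (3·0² + 1)/(2·1) ≡ 1/2. 2⁻¹ ≡ 4 (mod 7) since 2·4 = 8 ≡ 1, so λ ≡ 1·4 ≡ 4.
  x = λ² - 0 - 0 = 16 - 0 ≡ 2; y = λ·(0 - 2) - 1 ≡ 5. → (2, 5)
double: tangent at (2, 5): λ = (3·2² + 1)/(2·5) ≡ 6/3. 3⁻¹ ≡ 5 (mod 7) since 3·5 = 15 ≡ 1, so λ ≡ 6·5 ≡ 2.
  x = λ² - 2 - 2 = 4 - 4 ≡ 0; y = λ·(2 - 0) - 5 ≡ 6. → (0, 6)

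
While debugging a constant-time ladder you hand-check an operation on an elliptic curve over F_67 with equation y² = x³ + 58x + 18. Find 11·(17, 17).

Write P = (17, 17).
Double-and-add on 11 = (1011)₂. Start with P = (17, 17) for the leading 1-bit.
double: tangent at (17, 17): λ = (3·17² + 58)/(2·17) ≡ 54/34. 34⁻¹ ≡ 2 (mod 67) since 34·2 = 68 ≡ 1, so λ ≡ 54·2 ≡ 41.
  x = λ² - 17 - 17 = 1681 - 34 ≡ 39; y = λ·(17 - 39) - 17 ≡ 19. → (39, 19)
double: tangent at (39, 19): λ = (3·39² + 58)/(2·19) ≡ 65/38. 38⁻¹ ≡ 30 (mod 67) since 38·30 = 1140 ≡ 1, so λ ≡ 65·30 ≡ 7.
  x = λ² - 39 - 39 = 49 - 78 ≡ 38; y = λ·(39 - 38) - 19 ≡ 55. → (38, 55)
add P: (38, 55) + (17, 17). λ = (17 - 55)/(17 - 38) ≡ 29/46 mod 67. 46⁻¹ ≡ 51 (mod 67), so λ ≡ 5.
  x = λ² - 38 - 17 = 25 - 55 ≡ 37; y = λ·(38 - 37) - 55 ≡ 17. → (37, 17)
double: tangent at (37, 17): λ = (3·37² + 58)/(2·17) ≡ 11/34. 34⁻¹ ≡ 2 (mod 67), so λ ≡ 11·2 ≡ 22.
  x = λ² - 37 - 37 = 484 - 74 ≡ 8; y = λ·(37 - 8) - 17 ≡ 18. → (8, 18)
add P: (8, 18) + (17, 17). λ = (17 - 18)/(17 - 8) ≡ 66/9 mod 67. 9⁻¹ ≡ 15 (mod 67) since 9·15 = 135 ≡ 1, so λ ≡ 52.
  x = λ² - 8 - 17 = 2704 - 25 ≡ 66; y = λ·(8 - 66) - 18 ≡ 48. → (66, 48)

(66, 48)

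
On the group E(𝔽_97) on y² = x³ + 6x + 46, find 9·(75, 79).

Write P = (75, 79).
Repeated addition: build up to 9P.
2P: tangent at (75, 79): λ = (3·75² + 6)/(2·79) ≡ 3/61. 61⁻¹ ≡ 35 (mod 97), so λ ≡ 3·35 ≡ 8.
  x = λ² - 75 - 75 = 64 - 150 ≡ 11; y = λ·(75 - 11) - 79 ≡ 45. → (11, 45)
3P: (11, 45) + (75, 79). λ = (79 - 45)/(75 - 11) ≡ 34/64 mod 97. 64⁻¹ ≡ 47 (mod 97) since 64·47 = 3008 ≡ 1, so λ ≡ 46.
  x = λ² - 11 - 75 = 2116 - 86 ≡ 90; y = λ·(11 - 90) - 45 ≡ 7. → (90, 7)
4P: (90, 7) + (75, 79). λ = (79 - 7)/(75 - 90) ≡ 72/82 mod 97. 82⁻¹ ≡ 84 (mod 97) since 82·84 = 6888 ≡ 1, so λ ≡ 34.
  x = λ² - 90 - 75 = 1156 - 165 ≡ 21; y = λ·(90 - 21) - 7 ≡ 11. → (21, 11)
5P: (21, 11) + (75, 79). λ = (79 - 11)/(75 - 21) ≡ 68/54 mod 97. 54⁻¹ ≡ 9 (mod 97), so λ ≡ 30.
  x = λ² - 21 - 75 = 900 - 96 ≡ 28; y = λ·(21 - 28) - 11 ≡ 70. → (28, 70)
6P: (28, 70) + (75, 79). λ = (79 - 70)/(75 - 28) ≡ 9/47 mod 97. 47⁻¹ ≡ 64 (mod 97) since 47·64 = 3008 ≡ 1, so λ ≡ 91.
  x = λ² - 28 - 75 = 8281 - 103 ≡ 30; y = λ·(28 - 30) - 70 ≡ 39. → (30, 39)
7P: (30, 39) + (75, 79). λ = (79 - 39)/(75 - 30) ≡ 40/45 mod 97. 45⁻¹ ≡ 69 (mod 97), so λ ≡ 44.
  x = λ² - 30 - 75 = 1936 - 105 ≡ 85; y = λ·(30 - 85) - 39 ≡ 63. → (85, 63)
8P: (85, 63) + (75, 79). λ = (79 - 63)/(75 - 85) ≡ 16/87 mod 97. 87⁻¹ ≡ 29 (mod 97) since 87·29 = 2523 ≡ 1, so λ ≡ 76.
  x = λ² - 85 - 75 = 5776 - 160 ≡ 87; y = λ·(85 - 87) - 63 ≡ 76. → (87, 76)
9P: (87, 76) + (75, 79). λ = (79 - 76)/(75 - 87) ≡ 3/85 mod 97. 85⁻¹ ≡ 8 (mod 97) since 85·8 = 680 ≡ 1, so λ ≡ 24.
  x = λ² - 87 - 75 = 576 - 162 ≡ 26; y = λ·(87 - 26) - 76 ≡ 30. → (26, 30)

(26, 30)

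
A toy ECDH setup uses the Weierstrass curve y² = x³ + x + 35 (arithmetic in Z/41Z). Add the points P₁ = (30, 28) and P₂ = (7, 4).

(24, 5)

(30, 28) + (7, 4). λ = (4 - 28)/(7 - 30) ≡ 17/18 mod 41. 18⁻¹ ≡ 16 (mod 41), so λ ≡ 26.
  x = λ² - 30 - 7 = 676 - 37 ≡ 24; y = λ·(30 - 24) - 28 ≡ 5. → (24, 5)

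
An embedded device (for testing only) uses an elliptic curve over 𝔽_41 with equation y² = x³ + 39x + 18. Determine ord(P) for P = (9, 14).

12

2P: tangent at (9, 14): λ = (3·9² + 39)/(2·14) ≡ 36/28. 28⁻¹ ≡ 22 (mod 41), so λ ≡ 36·22 ≡ 13.
  x = λ² - 9 - 9 = 169 - 18 ≡ 28; y = λ·(9 - 28) - 14 ≡ 26. → (28, 26)
3P: (28, 26) + (9, 14). λ = (14 - 26)/(9 - 28) ≡ 29/22 mod 41. 22⁻¹ ≡ 28 (mod 41), so λ ≡ 33.
  x = λ² - 28 - 9 = 1089 - 37 ≡ 27; y = λ·(28 - 27) - 26 ≡ 7. → (27, 7)
4P: (27, 7) + (9, 14). λ = (14 - 7)/(9 - 27) ≡ 7/23 mod 41. 23⁻¹ ≡ 25 (mod 41) since 23·25 = 575 ≡ 1, so λ ≡ 11.
  x = λ² - 27 - 9 = 121 - 36 ≡ 3; y = λ·(27 - 3) - 7 ≡ 11. → (3, 11)
5P: (3, 11) + (9, 14). λ = (14 - 11)/(9 - 3) ≡ 3/6 mod 41. 6⁻¹ ≡ 7 (mod 41), so λ ≡ 21.
  x = λ² - 3 - 9 = 441 - 12 ≡ 19; y = λ·(3 - 19) - 11 ≡ 22. → (19, 22)
6P: (19, 22) + (9, 14). λ = (14 - 22)/(9 - 19) ≡ 33/31 mod 41. 31⁻¹ ≡ 4 (mod 41), so λ ≡ 9.
  x = λ² - 19 - 9 = 81 - 28 ≡ 12; y = λ·(19 - 12) - 22 ≡ 0. → (12, 0)
7P: (12, 0) + (9, 14). λ = (14 - 0)/(9 - 12) ≡ 14/38 mod 41. 38⁻¹ ≡ 27 (mod 41) since 38·27 = 1026 ≡ 1, so λ ≡ 9.
  x = λ² - 12 - 9 = 81 - 21 ≡ 19; y = λ·(12 - 19) - 0 ≡ 19. → (19, 19)
8P: (19, 19) + (9, 14). λ = (14 - 19)/(9 - 19) ≡ 36/31 mod 41. 31⁻¹ ≡ 4 (mod 41), so λ ≡ 21.
  x = λ² - 19 - 9 = 441 - 28 ≡ 3; y = λ·(19 - 3) - 19 ≡ 30. → (3, 30)
9P: (3, 30) + (9, 14). λ = (14 - 30)/(9 - 3) ≡ 25/6 mod 41. 6⁻¹ ≡ 7 (mod 41), so λ ≡ 11.
  x = λ² - 3 - 9 = 121 - 12 ≡ 27; y = λ·(3 - 27) - 30 ≡ 34. → (27, 34)
10P: (27, 34) + (9, 14). λ = (14 - 34)/(9 - 27) ≡ 21/23 mod 41. 23⁻¹ ≡ 25 (mod 41), so λ ≡ 33.
  x = λ² - 27 - 9 = 1089 - 36 ≡ 28; y = λ·(27 - 28) - 34 ≡ 15. → (28, 15)
11P: (28, 15) + (9, 14). λ = (14 - 15)/(9 - 28) ≡ 40/22 mod 41. 22⁻¹ ≡ 28 (mod 41), so λ ≡ 13.
  x = λ² - 28 - 9 = 169 - 37 ≡ 9; y = λ·(28 - 9) - 15 ≡ 27. → (9, 27)
12P: (9, 27) + (9, 14): same x and y₁ ≡ -y₂, so the sum is ∞.
12P = ∞, so the order is 12.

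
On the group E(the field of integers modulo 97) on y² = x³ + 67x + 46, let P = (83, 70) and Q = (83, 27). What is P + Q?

O

The two points share x = 83 and their y-coordinates satisfy 70 + 27 ≡ 0 (mod 97), so they are inverses. Their sum is 𝒪.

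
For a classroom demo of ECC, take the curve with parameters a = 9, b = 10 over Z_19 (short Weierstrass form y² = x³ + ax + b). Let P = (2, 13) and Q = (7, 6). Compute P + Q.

(2, 13) + (7, 6). λ = (6 - 13)/(7 - 2) ≡ 12/5 mod 19. 5⁻¹ ≡ 4 (mod 19) since 5·4 = 20 ≡ 1, so λ ≡ 10.
  x = λ² - 2 - 7 = 100 - 9 ≡ 15; y = λ·(2 - 15) - 13 ≡ 9. → (15, 9)

(15, 9)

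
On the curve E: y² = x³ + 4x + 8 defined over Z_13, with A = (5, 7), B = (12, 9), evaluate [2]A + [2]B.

(5, 7)

First 2A:
Repeated addition: build up to 2A.
2A: tangent at (5, 7): λ = (3·5² + 4)/(2·7) ≡ 1/1. 1⁻¹ ≡ 1 (mod 13), so λ ≡ 1·1 ≡ 1.
  x = λ² - 5 - 5 = 1 - 10 ≡ 4; y = λ·(5 - 4) - 7 ≡ 7. → (4, 7)
2A = (4, 7).
Next 2B:
Repeated addition: build up to 2B.
2B: tangent at (12, 9): λ = (3·12² + 4)/(2·9) ≡ 7/5. 5⁻¹ ≡ 8 (mod 13) since 5·8 = 40 ≡ 1, so λ ≡ 7·8 ≡ 4.
  x = λ² - 12 - 12 = 16 - 24 ≡ 5; y = λ·(12 - 5) - 9 ≡ 6. → (5, 6)
2B = (5, 6).
Finally 2A + 2B:
(4, 7) + (5, 6). λ = (6 - 7)/(5 - 4) ≡ 12/1 mod 13. 1⁻¹ ≡ 1 (mod 13) since 1·1 = 1 ≡ 1, so λ ≡ 12.
  x = λ² - 4 - 5 = 144 - 9 ≡ 5; y = λ·(4 - 5) - 7 ≡ 7. → (5, 7)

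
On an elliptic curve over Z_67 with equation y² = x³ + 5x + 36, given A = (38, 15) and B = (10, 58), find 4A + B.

First 4A:
Repeated addition: build up to 4A.
2A: tangent at (38, 15): λ = (3·38² + 5)/(2·15) ≡ 49/30. 30⁻¹ ≡ 38 (mod 67), so λ ≡ 49·38 ≡ 53.
  x = λ² - 38 - 38 = 2809 - 76 ≡ 53; y = λ·(38 - 53) - 15 ≡ 61. → (53, 61)
3A: (53, 61) + (38, 15). λ = (15 - 61)/(38 - 53) ≡ 21/52 mod 67. 52⁻¹ ≡ 58 (mod 67) since 52·58 = 3016 ≡ 1, so λ ≡ 12.
  x = λ² - 53 - 38 = 144 - 91 ≡ 53; y = λ·(53 - 53) - 61 ≡ 6. → (53, 6)
4A: (53, 6) + (38, 15). λ = (15 - 6)/(38 - 53) ≡ 9/52 mod 67. 52⁻¹ ≡ 58 (mod 67) since 52·58 = 3016 ≡ 1, so λ ≡ 53.
  x = λ² - 53 - 38 = 2809 - 91 ≡ 38; y = λ·(53 - 38) - 6 ≡ 52. → (38, 52)
4A = (38, 52).
Finally 4A + B:
(38, 52) + (10, 58). λ = (58 - 52)/(10 - 38) ≡ 6/39 mod 67. 39⁻¹ ≡ 55 (mod 67), so λ ≡ 62.
  x = λ² - 38 - 10 = 3844 - 48 ≡ 44; y = λ·(38 - 44) - 52 ≡ 45. → (44, 45)

(44, 45)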